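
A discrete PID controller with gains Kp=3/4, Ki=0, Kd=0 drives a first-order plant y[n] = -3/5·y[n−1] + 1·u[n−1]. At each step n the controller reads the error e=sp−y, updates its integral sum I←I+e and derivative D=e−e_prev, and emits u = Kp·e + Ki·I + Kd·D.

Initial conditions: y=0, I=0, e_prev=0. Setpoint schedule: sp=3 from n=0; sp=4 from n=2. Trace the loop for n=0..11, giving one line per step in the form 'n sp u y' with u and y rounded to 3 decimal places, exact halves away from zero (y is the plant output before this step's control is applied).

0 3 2.250 0.000
1 3 0.563 2.250
2 4 3.591 -0.788
3 4 -0.047 4.063
4 4 4.864 -2.485
5 4 -1.766 6.355
6 4 7.184 -5.579
7 4 -4.899 10.532
8 4 11.414 -11.218
9 4 -10.609 18.145
10 4 19.122 -21.495
11 4 -21.014 32.019

(exact arithmetic carried between steps; '≈' marks a value shown rounded to 6 d.p. or computed from one; I and e_prev carry over from the previous line; the table rounds u and y to 3 d.p., halves away from zero)
n=0: y=0, sp=3, e=sp−y=3; I=3, D=e−e_prev=3; u=3/4·3+0·3+0·3=2.25; next y=-3/5·0+1·2.25=2.25
n=1: y=2.25, sp=3, e=sp−y=0.75; I=3.75, D=e−e_prev=-2.25; u=3/4·0.75+0·3.75+0·(-2.25)=0.5625; next y=-3/5·2.25+1·0.5625=-0.7875
n=2: y=-0.7875, sp=4, e=sp−y=4.7875; I=8.5375, D=e−e_prev=4.0375; u=3/4·4.7875+0·8.5375+0·4.0375=3.590625; next y=-3/5·(-0.7875)+1·3.590625=4.063125
n=3: y=4.063125, sp=4, e=sp−y=-0.063125; I=8.474375, D=e−e_prev=-4.850625; u=3/4·(-0.063125)+0·8.474375+0·(-4.850625)≈-0.047344; next y=-3/5·4.063125+1·(-0.047344)≈-2.485219
n=4: y≈-2.485219, sp=4, e=sp−y≈6.485219; I≈14.959594, D=e−e_prev≈6.548344; u=3/4·6.485219+0·14.959594+0·6.548344≈4.863914; next y=-3/5·(-2.485219)+1·4.863914≈6.355045
n=5: y≈6.355045, sp=4, e=sp−y≈-2.355045; I≈12.604548, D=e−e_prev≈-8.840264; u=3/4·(-2.355045)+0·12.604548+0·(-8.840264)≈-1.766284; next y=-3/5·6.355045+1·(-1.766284)≈-5.579311
n=6: y≈-5.579311, sp=4, e=sp−y≈9.579311; I≈22.183860, D=e−e_prev≈11.934356; u=3/4·9.579311+0·22.183860+0·11.934356≈7.184483; next y=-3/5·(-5.579311)+1·7.184483≈10.532070
n=7: y≈10.532070, sp=4, e=sp−y≈-6.532070; I≈15.651790, D=e−e_prev≈-16.111381; u=3/4·(-6.532070)+0·15.651790+0·(-16.111381)≈-4.899053; next y=-3/5·10.532070+1·(-4.899053)≈-11.218295
n=8: y≈-11.218295, sp=4, e=sp−y≈15.218295; I≈30.870084, D=e−e_prev≈21.750365; u=3/4·15.218295+0·30.870084+0·21.750365≈11.413721; next y=-3/5·(-11.218295)+1·11.413721≈18.144698
n=9: y≈18.144698, sp=4, e=sp−y≈-14.144698; I≈16.725386, D=e−e_prev≈-29.362992; u=3/4·(-14.144698)+0·16.725386+0·(-29.362992)≈-10.608523; next y=-3/5·18.144698+1·(-10.608523)≈-21.495342
n=10: y≈-21.495342, sp=4, e=sp−y≈25.495342; I≈42.220728, D=e−e_prev≈39.640040; u=3/4·25.495342+0·42.220728+0·39.640040≈19.121506; next y=-3/5·(-21.495342)+1·19.121506≈32.018712
n=11: y≈32.018712, sp=4, e=sp−y≈-28.018712; I≈14.202017, D=e−e_prev≈-53.514054; u=3/4·(-28.018712)+0·14.202017+0·(-53.514054)≈-21.014034; next y=-3/5·32.018712+1·(-21.014034)≈-40.225261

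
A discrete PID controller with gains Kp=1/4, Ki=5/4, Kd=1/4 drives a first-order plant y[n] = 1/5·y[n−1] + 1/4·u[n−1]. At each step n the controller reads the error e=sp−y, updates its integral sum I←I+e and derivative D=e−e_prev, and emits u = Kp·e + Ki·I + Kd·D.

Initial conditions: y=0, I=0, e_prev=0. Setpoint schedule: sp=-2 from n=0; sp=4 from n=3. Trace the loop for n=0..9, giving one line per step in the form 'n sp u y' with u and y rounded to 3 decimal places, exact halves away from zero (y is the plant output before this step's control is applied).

(exact arithmetic carried between steps; '≈' marks a value shown rounded to 6 d.p. or computed from one; I and e_prev carry over from the previous line; the table rounds u and y to 3 d.p., halves away from zero)
n=0: y=0, sp=-2, e=sp−y=-2; I=-2, D=e−e_prev=-2; u=1/4·(-2)+5/4·(-2)+1/4·(-2)=-3.5; next y=1/5·0+1/4·(-3.5)=-0.875
n=1: y=-0.875, sp=-2, e=sp−y=-1.125; I=-3.125, D=e−e_prev=0.875; u=1/4·(-1.125)+5/4·(-3.125)+1/4·0.875=-3.96875; next y=1/5·(-0.875)+1/4·(-3.96875)≈-1.167188
n=2: y≈-1.167188, sp=-2, e=sp−y≈-0.832813; I≈-3.957813, D=e−e_prev≈0.292188; u=1/4·(-0.832813)+5/4·(-3.957813)+1/4·0.292188≈-5.082422; next y=1/5·(-1.167188)+1/4·(-5.082422)≈-1.504043
n=3: y≈-1.504043, sp=4, e=sp−y≈5.504043; I≈1.546230, D=e−e_prev≈6.336855; u=1/4·5.504043+5/4·1.546230+1/4·6.336855≈4.893013; next y=1/5·(-1.504043)+1/4·4.893013≈0.922445
n=4: y≈0.922445, sp=4, e=sp−y≈3.077555; I≈4.623786, D=e−e_prev≈-2.426488; u=1/4·3.077555+5/4·4.623786+1/4·(-2.426488)≈5.942499; next y=1/5·0.922445+1/4·5.942499≈1.670114
n=5: y≈1.670114, sp=4, e=sp−y≈2.329886; I≈6.953672, D=e−e_prev≈-0.747669; u=1/4·2.329886+5/4·6.953672+1/4·(-0.747669)≈9.087644; next y=1/5·1.670114+1/4·9.087644≈2.605934
n=6: y≈2.605934, sp=4, e=sp−y≈1.394066; I≈8.347738, D=e−e_prev≈-0.935820; u=1/4·1.394066+5/4·8.347738+1/4·(-0.935820)≈10.549234; next y=1/5·2.605934+1/4·10.549234≈3.158495
n=7: y≈3.158495, sp=4, e=sp−y≈0.841505; I≈9.189243, D=e−e_prev≈-0.552561; u=1/4·0.841505+5/4·9.189243+1/4·(-0.552561)≈11.558789; next y=1/5·3.158495+1/4·11.558789≈3.521396
n=8: y≈3.521396, sp=4, e=sp−y≈0.478604; I≈9.667846, D=e−e_prev≈-0.362901; u=1/4·0.478604+5/4·9.667846+1/4·(-0.362901)≈12.113734; next y=1/5·3.521396+1/4·12.113734≈3.732713
n=9: y≈3.732713, sp=4, e=sp−y≈0.267287; I≈9.935134, D=e−e_prev≈-0.211316; u=1/4·0.267287+5/4·9.935134+1/4·(-0.211316)≈12.432910; next y=1/5·3.732713+1/4·12.432910≈3.854770

0 -2 -3.500 0.000
1 -2 -3.969 -0.875
2 -2 -5.082 -1.167
3 4 4.893 -1.504
4 4 5.942 0.922
5 4 9.088 1.670
6 4 10.549 2.606
7 4 11.559 3.158
8 4 12.114 3.521
9 4 12.433 3.733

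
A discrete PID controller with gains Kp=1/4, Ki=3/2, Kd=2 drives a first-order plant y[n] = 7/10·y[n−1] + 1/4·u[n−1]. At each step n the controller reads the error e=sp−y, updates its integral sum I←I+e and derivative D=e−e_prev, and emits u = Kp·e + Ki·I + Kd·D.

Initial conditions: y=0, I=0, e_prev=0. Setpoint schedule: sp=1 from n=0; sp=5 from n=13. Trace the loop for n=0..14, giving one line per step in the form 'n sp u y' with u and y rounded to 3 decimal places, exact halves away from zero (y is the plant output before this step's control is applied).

(exact arithmetic carried between steps; '≈' marks a value shown rounded to 6 d.p. or computed from one; I and e_prev carry over from the previous line; the table rounds u and y to 3 d.p., halves away from zero)
n=0: y=0, sp=1, e=sp−y=1; I=1, D=e−e_prev=1; u=1/4·1+3/2·1+2·1=3.75; next y=7/10·0+1/4·3.75=0.9375
n=1: y=0.9375, sp=1, e=sp−y=0.0625; I=1.0625, D=e−e_prev=-0.9375; u=1/4·0.0625+3/2·1.0625+2·(-0.9375)=-0.265625; next y=7/10·0.9375+1/4·(-0.265625)≈0.589844
n=2: y≈0.589844, sp=1, e=sp−y≈0.410156; I≈1.472656, D=e−e_prev≈0.347656; u=1/4·0.410156+3/2·1.472656+2·0.347656≈3.006836; next y=7/10·0.589844+1/4·3.006836≈1.164600
n=3: y≈1.164600, sp=1, e=sp−y≈-0.164600; I≈1.308057, D=e−e_prev≈-0.574756; u=1/4·(-0.164600)+3/2·1.308057+2·(-0.574756)≈0.771423; next y=7/10·1.164600+1/4·0.771423≈1.008076
n=4: y≈1.008076, sp=1, e=sp−y≈-0.008076; I≈1.299981, D=e−e_prev≈0.156524; u=1/4·(-0.008076)+3/2·1.299981+2·0.156524≈2.261001; next y=7/10·1.008076+1/4·2.261001≈1.270903
n=5: y≈1.270903, sp=1, e=sp−y≈-0.270903; I≈1.029078, D=e−e_prev≈-0.262828; u=1/4·(-0.270903)+3/2·1.029078+2·(-0.262828)≈0.950236; next y=7/10·1.270903+1/4·0.950236≈1.127191
n=6: y≈1.127191, sp=1, e=sp−y≈-0.127191; I≈0.901887, D=e−e_prev≈0.143712; u=1/4·(-0.127191)+3/2·0.901887+2·0.143712≈1.608456; next y=7/10·1.127191+1/4·1.608456≈1.191148
n=7: y≈1.191148, sp=1, e=sp−y≈-0.191148; I≈0.710739, D=e−e_prev≈-0.063957; u=1/4·(-0.191148)+3/2·0.710739+2·(-0.063957)≈0.890408; next y=7/10·1.191148+1/4·0.890408≈1.056406
n=8: y≈1.056406, sp=1, e=sp−y≈-0.056406; I≈0.654333, D=e−e_prev≈0.134742; u=1/4·(-0.056406)+3/2·0.654333+2·0.134742≈1.236883; next y=7/10·1.056406+1/4·1.236883≈1.048705
n=9: y≈1.048705, sp=1, e=sp−y≈-0.048705; I≈0.605629, D=e−e_prev≈0.007701; u=1/4·(-0.048705)+3/2·0.605629+2·0.007701≈0.911668; next y=7/10·1.048705+1/4·0.911668≈0.962010
n=10: y≈0.962010, sp=1, e=sp−y≈0.037990; I≈0.643618, D=e−e_prev≈0.086694; u=1/4·0.037990+3/2·0.643618+2·0.086694≈1.148313; next y=7/10·0.962010+1/4·1.148313≈0.960486
n=11: y≈0.960486, sp=1, e=sp−y≈0.039514; I≈0.683133, D=e−e_prev≈0.001525; u=1/4·0.039514+3/2·0.683133+2·0.001525≈1.037627; next y=7/10·0.960486+1/4·1.037627≈0.931747
n=12: y≈0.931747, sp=1, e=sp−y≈0.068253; I≈0.751386, D=e−e_prev≈0.028739; u=1/4·0.068253+3/2·0.751386+2·0.028739≈1.201620; next y=7/10·0.931747+1/4·1.201620≈0.952628
n=13: y≈0.952628, sp=5, e=sp−y≈4.047372; I≈4.798758, D=e−e_prev≈3.979119; u=1/4·4.047372+3/2·4.798758+2·3.979119≈16.168218; next y=7/10·0.952628+1/4·16.168218≈4.708894
n=14: y≈4.708894, sp=5, e=sp−y≈0.291106; I≈5.089864, D=e−e_prev≈-3.756266; u=1/4·0.291106+3/2·5.089864+2·(-3.756266)≈0.195040; next y=7/10·4.708894+1/4·0.195040≈3.344986

0 1 3.750 0.000
1 1 -0.266 0.938
2 1 3.007 0.590
3 1 0.771 1.165
4 1 2.261 1.008
5 1 0.950 1.271
6 1 1.608 1.127
7 1 0.890 1.191
8 1 1.237 1.056
9 1 0.912 1.049
10 1 1.148 0.962
11 1 1.038 0.960
12 1 1.202 0.932
13 5 16.168 0.953
14 5 0.195 4.709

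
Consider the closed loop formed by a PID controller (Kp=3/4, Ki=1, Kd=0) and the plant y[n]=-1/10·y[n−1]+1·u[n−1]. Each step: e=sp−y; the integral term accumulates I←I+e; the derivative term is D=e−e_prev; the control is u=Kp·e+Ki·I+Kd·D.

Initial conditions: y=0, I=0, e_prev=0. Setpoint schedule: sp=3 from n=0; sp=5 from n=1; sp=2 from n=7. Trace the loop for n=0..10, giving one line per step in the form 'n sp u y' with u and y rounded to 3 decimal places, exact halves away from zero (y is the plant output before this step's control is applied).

(exact arithmetic carried between steps; '≈' marks a value shown rounded to 6 d.p. or computed from one; I and e_prev carry over from the previous line; the table rounds u and y to 3 d.p., halves away from zero)
n=0: y=0, sp=3, e=sp−y=3; I=3, D=e−e_prev=3; u=3/4·3+1·3+0·3=5.25; next y=-1/10·0+1·5.25=5.25
n=1: y=5.25, sp=5, e=sp−y=-0.25; I=2.75, D=e−e_prev=-3.25; u=3/4·(-0.25)+1·2.75+0·(-3.25)=2.5625; next y=-1/10·5.25+1·2.5625=2.0375
n=2: y=2.0375, sp=5, e=sp−y=2.9625; I=5.7125, D=e−e_prev=3.2125; u=3/4·2.9625+1·5.7125+0·3.2125=7.934375; next y=-1/10·2.0375+1·7.934375=7.730625
n=3: y=7.730625, sp=5, e=sp−y=-2.730625; I=2.981875, D=e−e_prev=-5.693125; u=3/4·(-2.730625)+1·2.981875+0·(-5.693125)≈0.933906; next y=-1/10·7.730625+1·0.933906≈0.160844
n=4: y≈0.160844, sp=5, e=sp−y≈4.839156; I≈7.821031, D=e−e_prev≈7.569781; u=3/4·4.839156+1·7.821031+0·7.569781≈11.450398; next y=-1/10·0.160844+1·11.450398≈11.434314
n=5: y≈11.434314, sp=5, e=sp−y≈-6.434314; I≈1.386717, D=e−e_prev≈-11.273470; u=3/4·(-6.434314)+1·1.386717+0·(-11.273470)≈-3.439018; next y=-1/10·11.434314+1·(-3.439018)≈-4.582450
n=6: y≈-4.582450, sp=5, e=sp−y≈9.582450; I≈10.969167, D=e−e_prev≈16.016764; u=3/4·9.582450+1·10.969167+0·16.016764≈18.156004; next y=-1/10·(-4.582450)+1·18.156004≈18.614249
n=7: y≈18.614249, sp=2, e=sp−y≈-16.614249; I≈-5.645082, D=e−e_prev≈-26.196699; u=3/4·(-16.614249)+1·(-5.645082)+0·(-26.196699)≈-18.105769; next y=-1/10·18.614249+1·(-18.105769)≈-19.967194
n=8: y≈-19.967194, sp=2, e=sp−y≈21.967194; I≈16.322112, D=e−e_prev≈38.581443; u=3/4·21.967194+1·16.322112+0·38.581443≈32.797507; next y=-1/10·(-19.967194)+1·32.797507≈34.794227
n=9: y≈34.794227, sp=2, e=sp−y≈-32.794227; I≈-16.472115, D=e−e_prev≈-54.761421; u=3/4·(-32.794227)+1·(-16.472115)+0·(-54.761421)≈-41.067785; next y=-1/10·34.794227+1·(-41.067785)≈-44.547208
n=10: y≈-44.547208, sp=2, e=sp−y≈46.547208; I≈30.075093, D=e−e_prev≈79.341435; u=3/4·46.547208+1·30.075093+0·79.341435≈64.985499; next y=-1/10·(-44.547208)+1·64.985499≈69.440220

0 3 5.250 0.000
1 5 2.563 5.250
2 5 7.934 2.038
3 5 0.934 7.731
4 5 11.450 0.161
5 5 -3.439 11.434
6 5 18.156 -4.582
7 2 -18.106 18.614
8 2 32.798 -19.967
9 2 -41.068 34.794
10 2 64.985 -44.547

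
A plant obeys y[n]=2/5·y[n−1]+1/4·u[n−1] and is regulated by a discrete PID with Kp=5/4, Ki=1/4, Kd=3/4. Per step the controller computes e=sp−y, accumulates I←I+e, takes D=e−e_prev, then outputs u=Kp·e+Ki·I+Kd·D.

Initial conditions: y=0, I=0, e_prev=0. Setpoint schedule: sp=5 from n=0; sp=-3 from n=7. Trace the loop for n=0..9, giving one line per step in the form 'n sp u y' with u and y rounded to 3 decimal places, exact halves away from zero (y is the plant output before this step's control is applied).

(exact arithmetic carried between steps; '≈' marks a value shown rounded to 6 d.p. or computed from one; I and e_prev carry over from the previous line; the table rounds u and y to 3 d.p., halves away from zero)
n=0: y=0, sp=5, e=sp−y=5; I=5, D=e−e_prev=5; u=5/4·5+1/4·5+3/4·5=11.25; next y=2/5·0+1/4·11.25=2.8125
n=1: y=2.8125, sp=5, e=sp−y=2.1875; I=7.1875, D=e−e_prev=-2.8125; u=5/4·2.1875+1/4·7.1875+3/4·(-2.8125)=2.421875; next y=2/5·2.8125+1/4·2.421875≈1.730469
n=2: y≈1.730469, sp=5, e=sp−y≈3.269531; I≈10.457031, D=e−e_prev≈1.082031; u=5/4·3.269531+1/4·10.457031+3/4·1.082031≈7.512695; next y=2/5·1.730469+1/4·7.512695≈2.570361
n=3: y≈2.570361, sp=5, e=sp−y≈2.429639; I≈12.886670, D=e−e_prev≈-0.839893; u=5/4·2.429639+1/4·12.886670+3/4·(-0.839893)≈5.628796; next y=2/5·2.570361+1/4·5.628796≈2.435344
n=4: y≈2.435344, sp=5, e=sp−y≈2.564656; I≈15.451326, D=e−e_prev≈0.135018; u=5/4·2.564656+1/4·15.451326+3/4·0.135018≈7.169915; next y=2/5·2.435344+1/4·7.169915≈2.766616
n=5: y≈2.766616, sp=5, e=sp−y≈2.233384; I≈17.684710, D=e−e_prev≈-0.331273; u=5/4·2.233384+1/4·17.684710+3/4·(-0.331273)≈6.964453; next y=2/5·2.766616+1/4·6.964453≈2.847760
n=6: y≈2.847760, sp=5, e=sp−y≈2.152240; I≈19.836950, D=e−e_prev≈-0.081143; u=5/4·2.152240+1/4·19.836950+3/4·(-0.081143)≈7.588680; next y=2/5·2.847760+1/4·7.588680≈3.036274
n=7: y≈3.036274, sp=-3, e=sp−y≈-6.036274; I≈13.800676, D=e−e_prev≈-8.188514; u=5/4·(-6.036274)+1/4·13.800676+3/4·(-8.188514)≈-10.236559; next y=2/5·3.036274+1/4·(-10.236559)≈-1.344630
n=8: y≈-1.344630, sp=-3, e=sp−y≈-1.655370; I≈12.145307, D=e−e_prev≈4.380904; u=5/4·(-1.655370)+1/4·12.145307+3/4·4.380904≈4.252792; next y=2/5·(-1.344630)+1/4·4.252792≈0.525346
n=9: y≈0.525346, sp=-3, e=sp−y≈-3.525346; I≈8.619960, D=e−e_prev≈-1.869976; u=5/4·(-3.525346)+1/4·8.619960+3/4·(-1.869976)≈-3.654175; next y=2/5·0.525346+1/4·(-3.654175)≈-0.703405

0 5 11.250 0.000
1 5 2.422 2.813
2 5 7.513 1.730
3 5 5.629 2.570
4 5 7.170 2.435
5 5 6.964 2.767
6 5 7.589 2.848
7 -3 -10.237 3.036
8 -3 4.253 -1.345
9 -3 -3.654 0.525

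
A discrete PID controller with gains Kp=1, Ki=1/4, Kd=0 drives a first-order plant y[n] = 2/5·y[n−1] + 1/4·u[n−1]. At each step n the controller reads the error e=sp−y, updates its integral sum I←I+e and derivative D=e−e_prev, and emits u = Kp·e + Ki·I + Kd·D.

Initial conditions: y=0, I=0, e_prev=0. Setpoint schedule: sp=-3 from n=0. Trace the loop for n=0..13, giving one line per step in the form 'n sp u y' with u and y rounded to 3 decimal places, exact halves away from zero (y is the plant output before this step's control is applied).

(exact arithmetic carried between steps; '≈' marks a value shown rounded to 6 d.p. or computed from one; I and e_prev carry over from the previous line; the table rounds u and y to 3 d.p., halves away from zero)
n=0: y=0, sp=-3, e=sp−y=-3; I=-3, D=e−e_prev=-3; u=1·(-3)+1/4·(-3)+0·(-3)=-3.75; next y=2/5·0+1/4·(-3.75)=-0.9375
n=1: y=-0.9375, sp=-3, e=sp−y=-2.0625; I=-5.0625, D=e−e_prev=0.9375; u=1·(-2.0625)+1/4·(-5.0625)+0·0.9375=-3.328125; next y=2/5·(-0.9375)+1/4·(-3.328125)≈-1.207031
n=2: y≈-1.207031, sp=-3, e=sp−y≈-1.792969; I≈-6.855469, D=e−e_prev≈0.269531; u=1·(-1.792969)+1/4·(-6.855469)+0·0.269531≈-3.506836; next y=2/5·(-1.207031)+1/4·(-3.506836)≈-1.359521
n=3: y≈-1.359521, sp=-3, e=sp−y≈-1.640479; I≈-8.495947, D=e−e_prev≈0.152490; u=1·(-1.640479)+1/4·(-8.495947)+0·0.152490≈-3.764465; next y=2/5·(-1.359521)+1/4·(-3.764465)≈-1.484925
n=4: y≈-1.484925, sp=-3, e=sp−y≈-1.515075; I≈-10.011022, D=e−e_prev≈0.125403; u=1·(-1.515075)+1/4·(-10.011022)+0·0.125403≈-4.017831; next y=2/5·(-1.484925)+1/4·(-4.017831)≈-1.598428
n=5: y≈-1.598428, sp=-3, e=sp−y≈-1.401572; I≈-11.412595, D=e−e_prev≈0.113503; u=1·(-1.401572)+1/4·(-11.412595)+0·0.113503≈-4.254721; next y=2/5·(-1.598428)+1/4·(-4.254721)≈-1.703051
n=6: y≈-1.703051, sp=-3, e=sp−y≈-1.296949; I≈-12.709543, D=e−e_prev≈0.104624; u=1·(-1.296949)+1/4·(-12.709543)+0·0.104624≈-4.474335; next y=2/5·(-1.703051)+1/4·(-4.474335)≈-1.799804
n=7: y≈-1.799804, sp=-3, e=sp−y≈-1.200196; I≈-13.909739, D=e−e_prev≈0.096753; u=1·(-1.200196)+1/4·(-13.909739)+0·0.096753≈-4.677631; next y=2/5·(-1.799804)+1/4·(-4.677631)≈-1.889329
n=8: y≈-1.889329, sp=-3, e=sp−y≈-1.110671; I≈-15.020410, D=e−e_prev≈0.089525; u=1·(-1.110671)+1/4·(-15.020410)+0·0.089525≈-4.865773; next y=2/5·(-1.889329)+1/4·(-4.865773)≈-1.972175
n=9: y≈-1.972175, sp=-3, e=sp−y≈-1.027825; I≈-16.048235, D=e−e_prev≈0.082846; u=1·(-1.027825)+1/4·(-16.048235)+0·0.082846≈-5.039884; next y=2/5·(-1.972175)+1/4·(-5.039884)≈-2.048841
n=10: y≈-2.048841, sp=-3, e=sp−y≈-0.951159; I≈-16.999394, D=e−e_prev≈0.076666; u=1·(-0.951159)+1/4·(-16.999394)+0·0.076666≈-5.201008; next y=2/5·(-2.048841)+1/4·(-5.201008)≈-2.119788
n=11: y≈-2.119788, sp=-3, e=sp−y≈-0.880212; I≈-17.879606, D=e−e_prev≈0.070947; u=1·(-0.880212)+1/4·(-17.879606)+0·0.070947≈-5.350113; next y=2/5·(-2.119788)+1/4·(-5.350113)≈-2.185444
n=12: y≈-2.185444, sp=-3, e=sp−y≈-0.814556; I≈-18.694162, D=e−e_prev≈0.065655; u=1·(-0.814556)+1/4·(-18.694162)+0·0.065655≈-5.488097; next y=2/5·(-2.185444)+1/4·(-5.488097)≈-2.246202
n=13: y≈-2.246202, sp=-3, e=sp−y≈-0.753798; I≈-19.447960, D=e−e_prev≈0.060758; u=1·(-0.753798)+1/4·(-19.447960)+0·0.060758≈-5.615788; next y=2/5·(-2.246202)+1/4·(-5.615788)≈-2.302428

0 -3 -3.750 0.000
1 -3 -3.328 -0.938
2 -3 -3.507 -1.207
3 -3 -3.764 -1.360
4 -3 -4.018 -1.485
5 -3 -4.255 -1.598
6 -3 -4.474 -1.703
7 -3 -4.678 -1.800
8 -3 -4.866 -1.889
9 -3 -5.040 -1.972
10 -3 -5.201 -2.049
11 -3 -5.350 -2.120
12 -3 -5.488 -2.185
13 -3 -5.616 -2.246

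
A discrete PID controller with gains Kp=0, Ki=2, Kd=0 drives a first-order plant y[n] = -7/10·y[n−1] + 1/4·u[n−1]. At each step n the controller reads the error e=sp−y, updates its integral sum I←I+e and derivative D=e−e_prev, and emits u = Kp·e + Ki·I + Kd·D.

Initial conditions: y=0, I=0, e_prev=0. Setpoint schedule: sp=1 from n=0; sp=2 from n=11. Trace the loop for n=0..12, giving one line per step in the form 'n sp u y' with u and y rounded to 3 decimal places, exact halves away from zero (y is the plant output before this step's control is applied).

(exact arithmetic carried between steps; '≈' marks a value shown rounded to 6 d.p. or computed from one; I and e_prev carry over from the previous line; the table rounds u and y to 3 d.p., halves away from zero)
n=0: y=0, sp=1, e=sp−y=1; I=1, D=e−e_prev=1; u=0·1+2·1+0·1=2; next y=-7/10·0+1/4·2=0.5
n=1: y=0.5, sp=1, e=sp−y=0.5; I=1.5, D=e−e_prev=-0.5; u=0·0.5+2·1.5+0·(-0.5)=3; next y=-7/10·0.5+1/4·3=0.4
n=2: y=0.4, sp=1, e=sp−y=0.6; I=2.1, D=e−e_prev=0.1; u=0·0.6+2·2.1+0·0.1=4.2; next y=-7/10·0.4+1/4·4.2=0.77
n=3: y=0.77, sp=1, e=sp−y=0.23; I=2.33, D=e−e_prev=-0.37; u=0·0.23+2·2.33+0·(-0.37)=4.66; next y=-7/10·0.77+1/4·4.66=0.626
n=4: y=0.626, sp=1, e=sp−y=0.374; I=2.704, D=e−e_prev=0.144; u=0·0.374+2·2.704+0·0.144=5.408; next y=-7/10·0.626+1/4·5.408=0.9138
n=5: y=0.9138, sp=1, e=sp−y=0.0862; I=2.7902, D=e−e_prev=-0.2878; u=0·0.0862+2·2.7902+0·(-0.2878)=5.5804; next y=-7/10·0.9138+1/4·5.5804=0.75544
n=6: y=0.75544, sp=1, e=sp−y=0.24456; I=3.03476, D=e−e_prev=0.15836; u=0·0.24456+2·3.03476+0·0.15836=6.06952; next y=-7/10·0.75544+1/4·6.06952=0.988572
n=7: y=0.988572, sp=1, e=sp−y=0.011428; I=3.046188, D=e−e_prev=-0.233132; u=0·0.011428+2·3.046188+0·(-0.233132)=6.092376; next y=-7/10·0.988572+1/4·6.092376≈0.831094
n=8: y≈0.831094, sp=1, e=sp−y≈0.168906; I≈3.215094, D=e−e_prev≈0.157478; u=0·0.168906+2·3.215094+0·0.157478≈6.430189; next y=-7/10·0.831094+1/4·6.430189≈1.025782
n=9: y≈1.025782, sp=1, e=sp−y≈-0.025782; I≈3.189313, D=e−e_prev≈-0.194688; u=0·(-0.025782)+2·3.189313+0·(-0.194688)≈6.378625; next y=-7/10·1.025782+1/4·6.378625≈0.876609
n=10: y≈0.876609, sp=1, e=sp−y≈0.123391; I≈3.312704, D=e−e_prev≈0.149172; u=0·0.123391+2·3.312704+0·0.149172≈6.625407; next y=-7/10·0.876609+1/4·6.625407≈1.042725
n=11: y≈1.042725, sp=2, e=sp−y≈0.957275; I≈4.269978, D=e−e_prev≈0.833884; u=0·0.957275+2·4.269978+0·0.833884≈8.539956; next y=-7/10·1.042725+1/4·8.539956≈1.405081
n=12: y≈1.405081, sp=2, e=sp−y≈0.594919; I≈4.864897, D=e−e_prev≈-0.362356; u=0·0.594919+2·4.864897+0·(-0.362356)≈9.729794; next y=-7/10·1.405081+1/4·9.729794≈1.448891

0 1 2.000 0.000
1 1 3.000 0.500
2 1 4.200 0.400
3 1 4.660 0.770
4 1 5.408 0.626
5 1 5.580 0.914
6 1 6.070 0.755
7 1 6.092 0.989
8 1 6.430 0.831
9 1 6.379 1.026
10 1 6.625 0.877
11 2 8.540 1.043
12 2 9.730 1.405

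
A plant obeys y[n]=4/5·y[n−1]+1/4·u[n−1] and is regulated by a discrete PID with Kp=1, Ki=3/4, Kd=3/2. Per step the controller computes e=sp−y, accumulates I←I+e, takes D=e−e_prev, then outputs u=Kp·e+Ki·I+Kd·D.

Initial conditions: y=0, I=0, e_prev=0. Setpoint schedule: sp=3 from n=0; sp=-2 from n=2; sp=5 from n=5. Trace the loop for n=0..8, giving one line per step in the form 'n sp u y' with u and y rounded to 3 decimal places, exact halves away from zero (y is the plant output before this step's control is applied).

(exact arithmetic carried between steps; '≈' marks a value shown rounded to 6 d.p. or computed from one; I and e_prev carry over from the previous line; the table rounds u and y to 3 d.p., halves away from zero)
n=0: y=0, sp=3, e=sp−y=3; I=3, D=e−e_prev=3; u=1·3+3/4·3+3/2·3=9.75; next y=4/5·0+1/4·9.75=2.4375
n=1: y=2.4375, sp=3, e=sp−y=0.5625; I=3.5625, D=e−e_prev=-2.4375; u=1·0.5625+3/4·3.5625+3/2·(-2.4375)=-0.421875; next y=4/5·2.4375+1/4·(-0.421875)≈1.844531
n=2: y≈1.844531, sp=-2, e=sp−y≈-3.844531; I≈-0.282031, D=e−e_prev≈-4.407031; u=1·(-3.844531)+3/4·(-0.282031)+3/2·(-4.407031)≈-10.666602; next y=4/5·1.844531+1/4·(-10.666602)≈-1.191025
n=3: y≈-1.191025, sp=-2, e=sp−y≈-0.808975; I≈-1.091006, D=e−e_prev≈3.035557; u=1·(-0.808975)+3/4·(-1.091006)+3/2·3.035557≈2.926106; next y=4/5·(-1.191025)+1/4·2.926106≈-0.221294
n=4: y≈-0.221294, sp=-2, e=sp−y≈-1.778706; I≈-2.869712, D=e−e_prev≈-0.969732; u=1·(-1.778706)+3/4·(-2.869712)+3/2·(-0.969732)≈-5.385588; next y=4/5·(-0.221294)+1/4·(-5.385588)≈-1.523432
n=5: y≈-1.523432, sp=5, e=sp−y≈6.523432; I≈3.653720, D=e−e_prev≈8.302138; u=1·6.523432+3/4·3.653720+3/2·8.302138≈21.716929; next y=4/5·(-1.523432)+1/4·21.716929≈4.210487
n=6: y≈4.210487, sp=5, e=sp−y≈0.789513; I≈4.443233, D=e−e_prev≈-5.733919; u=1·0.789513+3/4·4.443233+3/2·(-5.733919)≈-4.478940; next y=4/5·4.210487+1/4·(-4.478940)≈2.248654
n=7: y≈2.248654, sp=5, e=sp−y≈2.751346; I≈7.194579, D=e−e_prev≈1.961832; u=1·2.751346+3/4·7.194579+3/2·1.961832≈11.090028; next y=4/5·2.248654+1/4·11.090028≈4.571431
n=8: y≈4.571431, sp=5, e=sp−y≈0.428569; I≈7.623148, D=e−e_prev≈-2.322776; u=1·0.428569+3/4·7.623148+3/2·(-2.322776)≈2.661766; next y=4/5·4.571431+1/4·2.661766≈4.322586

0 3 9.750 0.000
1 3 -0.422 2.438
2 -2 -10.667 1.845
3 -2 2.926 -1.191
4 -2 -5.386 -0.221
5 5 21.717 -1.523
6 5 -4.479 4.210
7 5 11.090 2.249
8 5 2.662 4.571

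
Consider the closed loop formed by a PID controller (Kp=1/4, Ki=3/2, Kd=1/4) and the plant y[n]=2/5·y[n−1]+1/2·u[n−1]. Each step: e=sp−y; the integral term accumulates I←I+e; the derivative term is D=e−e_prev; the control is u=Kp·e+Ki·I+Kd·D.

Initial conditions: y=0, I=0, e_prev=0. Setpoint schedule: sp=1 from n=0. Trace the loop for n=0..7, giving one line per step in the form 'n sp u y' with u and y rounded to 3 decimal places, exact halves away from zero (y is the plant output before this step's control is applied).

(exact arithmetic carried between steps; '≈' marks a value shown rounded to 6 d.p. or computed from one; I and e_prev carry over from the previous line; the table rounds u and y to 3 d.p., halves away from zero)
n=0: y=0, sp=1, e=sp−y=1; I=1, D=e−e_prev=1; u=1/4·1+3/2·1+1/4·1=2; next y=2/5·0+1/2·2=1
n=1: y=1, sp=1, e=sp−y=0; I=1, D=e−e_prev=-1; u=1/4·0+3/2·1+1/4·(-1)=1.25; next y=2/5·1+1/2·1.25=1.025
n=2: y=1.025, sp=1, e=sp−y=-0.025; I=0.975, D=e−e_prev=-0.025; u=1/4·(-0.025)+3/2·0.975+1/4·(-0.025)=1.45; next y=2/5·1.025+1/2·1.45=1.135
n=3: y=1.135, sp=1, e=sp−y=-0.135; I=0.84, D=e−e_prev=-0.11; u=1/4·(-0.135)+3/2·0.84+1/4·(-0.11)=1.19875; next y=2/5·1.135+1/2·1.19875=1.053375
n=4: y=1.053375, sp=1, e=sp−y=-0.053375; I=0.786625, D=e−e_prev=0.081625; u=1/4·(-0.053375)+3/2·0.786625+1/4·0.081625=1.187; next y=2/5·1.053375+1/2·1.187=1.01485
n=5: y=1.01485, sp=1, e=sp−y=-0.01485; I=0.771775, D=e−e_prev=0.038525; u=1/4·(-0.01485)+3/2·0.771775+1/4·0.038525≈1.163581; next y=2/5·1.01485+1/2·1.163581≈0.987731
n=6: y≈0.987731, sp=1, e=sp−y≈0.012269; I≈0.784044, D=e−e_prev≈0.027119; u=1/4·0.012269+3/2·0.784044+1/4·0.027119≈1.185914; next y=2/5·0.987731+1/2·1.185914≈0.988049
n=7: y≈0.988049, sp=1, e=sp−y≈0.011951; I≈0.795995, D=e−e_prev≈-0.000319; u=1/4·0.011951+3/2·0.795995+1/4·(-0.000319)≈1.196901; next y=2/5·0.988049+1/2·1.196901≈0.993670

0 1 2.000 0.000
1 1 1.250 1.000
2 1 1.450 1.025
3 1 1.199 1.135
4 1 1.187 1.053
5 1 1.164 1.015
6 1 1.186 0.988
7 1 1.197 0.988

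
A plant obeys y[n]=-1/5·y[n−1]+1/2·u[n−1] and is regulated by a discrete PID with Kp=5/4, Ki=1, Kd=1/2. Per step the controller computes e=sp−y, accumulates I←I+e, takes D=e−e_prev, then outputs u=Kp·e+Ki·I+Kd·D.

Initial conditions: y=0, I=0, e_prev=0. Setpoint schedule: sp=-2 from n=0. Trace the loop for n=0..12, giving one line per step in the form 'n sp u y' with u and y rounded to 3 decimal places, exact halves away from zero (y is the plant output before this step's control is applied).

(exact arithmetic carried between steps; '≈' marks a value shown rounded to 6 d.p. or computed from one; I and e_prev carry over from the previous line; the table rounds u and y to 3 d.p., halves away from zero)
n=0: y=0, sp=-2, e=sp−y=-2; I=-2, D=e−e_prev=-2; u=5/4·(-2)+1·(-2)+1/2·(-2)=-5.5; next y=-1/5·0+1/2·(-5.5)=-2.75
n=1: y=-2.75, sp=-2, e=sp−y=0.75; I=-1.25, D=e−e_prev=2.75; u=5/4·0.75+1·(-1.25)+1/2·2.75=1.0625; next y=-1/5·(-2.75)+1/2·1.0625=1.08125
n=2: y=1.08125, sp=-2, e=sp−y=-3.08125; I=-4.33125, D=e−e_prev=-3.83125; u=5/4·(-3.08125)+1·(-4.33125)+1/2·(-3.83125)≈-10.098438; next y=-1/5·1.08125+1/2·(-10.098438)≈-5.265469
n=3: y≈-5.265469, sp=-2, e=sp−y≈3.265469; I≈-1.065781, D=e−e_prev≈6.346719; u=5/4·3.265469+1·(-1.065781)+1/2·6.346719≈6.189414; next y=-1/5·(-5.265469)+1/2·6.189414≈4.147801
n=4: y≈4.147801, sp=-2, e=sp−y≈-6.147801; I≈-7.213582, D=e−e_prev≈-9.413270; u=5/4·(-6.147801)+1·(-7.213582)+1/2·(-9.413270)≈-19.604968; next y=-1/5·4.147801+1/2·(-19.604968)≈-10.632044
n=5: y≈-10.632044, sp=-2, e=sp−y≈8.632044; I≈1.418462, D=e−e_prev≈14.779845; u=5/4·8.632044+1·1.418462+1/2·14.779845≈19.598439; next y=-1/5·(-10.632044)+1/2·19.598439≈11.925629
n=6: y≈11.925629, sp=-2, e=sp−y≈-13.925629; I≈-12.507167, D=e−e_prev≈-22.557673; u=5/4·(-13.925629)+1·(-12.507167)+1/2·(-22.557673)≈-41.193039; next y=-1/5·11.925629+1/2·(-41.193039)≈-22.981645
n=7: y≈-22.981645, sp=-2, e=sp−y≈20.981645; I≈8.474478, D=e−e_prev≈34.907274; u=5/4·20.981645+1·8.474478+1/2·34.907274≈52.155171; next y=-1/5·(-22.981645)+1/2·52.155171≈30.673915
n=8: y≈30.673915, sp=-2, e=sp−y≈-32.673915; I≈-24.199436, D=e−e_prev≈-53.655560; u=5/4·(-32.673915)+1·(-24.199436)+1/2·(-53.655560)≈-91.869609; next y=-1/5·30.673915+1/2·(-91.869609)≈-52.069588
n=9: y≈-52.069588, sp=-2, e=sp−y≈50.069588; I≈25.870151, D=e−e_prev≈82.743502; u=5/4·50.069588+1·25.870151+1/2·82.743502≈129.828887; next y=-1/5·(-52.069588)+1/2·129.828887≈75.328361
n=10: y≈75.328361, sp=-2, e=sp−y≈-77.328361; I≈-51.458210, D=e−e_prev≈-127.397949; u=5/4·(-77.328361)+1·(-51.458210)+1/2·(-127.397949)≈-211.817635; next y=-1/5·75.328361+1/2·(-211.817635)≈-120.974490
n=11: y≈-120.974490, sp=-2, e=sp−y≈118.974490; I≈67.516280, D=e−e_prev≈196.302851; u=5/4·118.974490+1·67.516280+1/2·196.302851≈314.385818; next y=-1/5·(-120.974490)+1/2·314.385818≈181.387807
n=12: y≈181.387807, sp=-2, e=sp−y≈-183.387807; I≈-115.871527, D=e−e_prev≈-302.362297; u=5/4·(-183.387807)+1·(-115.871527)+1/2·(-302.362297)≈-496.287434; next y=-1/5·181.387807+1/2·(-496.287434)≈-284.421279

0 -2 -5.500 0.000
1 -2 1.063 -2.750
2 -2 -10.098 1.081
3 -2 6.189 -5.265
4 -2 -19.605 4.148
5 -2 19.598 -10.632
6 -2 -41.193 11.926
7 -2 52.155 -22.982
8 -2 -91.870 30.674
9 -2 129.829 -52.070
10 -2 -211.818 75.328
11 -2 314.386 -120.974
12 -2 -496.287 181.388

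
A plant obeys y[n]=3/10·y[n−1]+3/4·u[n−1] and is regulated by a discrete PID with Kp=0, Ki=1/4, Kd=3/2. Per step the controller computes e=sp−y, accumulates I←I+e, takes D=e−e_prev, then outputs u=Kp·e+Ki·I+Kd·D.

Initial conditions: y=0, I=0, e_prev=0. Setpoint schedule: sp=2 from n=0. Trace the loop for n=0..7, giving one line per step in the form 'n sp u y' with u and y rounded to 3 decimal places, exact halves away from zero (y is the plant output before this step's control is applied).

(exact arithmetic carried between steps; '≈' marks a value shown rounded to 6 d.p. or computed from one; I and e_prev carry over from the previous line; the table rounds u and y to 3 d.p., halves away from zero)
n=0: y=0, sp=2, e=sp−y=2; I=2, D=e−e_prev=2; u=0·2+1/4·2+3/2·2=3.5; next y=3/10·0+3/4·3.5=2.625
n=1: y=2.625, sp=2, e=sp−y=-0.625; I=1.375, D=e−e_prev=-2.625; u=0·(-0.625)+1/4·1.375+3/2·(-2.625)=-3.59375; next y=3/10·2.625+3/4·(-3.59375)≈-1.907813
n=2: y≈-1.907813, sp=2, e=sp−y≈3.907813; I≈5.282813, D=e−e_prev≈4.532813; u=0·3.907813+1/4·5.282813+3/2·4.532813≈8.119922; next y=3/10·(-1.907813)+3/4·8.119922≈5.517598
n=3: y≈5.517598, sp=2, e=sp−y≈-3.517598; I≈1.765215, D=e−e_prev≈-7.425410; u=0·(-3.517598)+1/4·1.765215+3/2·(-7.425410)≈-10.696812; next y=3/10·5.517598+3/4·(-10.696812)≈-6.367329
n=4: y≈-6.367329, sp=2, e=sp−y≈8.367329; I≈10.132544, D=e−e_prev≈11.884927; u=0·8.367329+1/4·10.132544+3/2·11.884927≈20.360527; next y=3/10·(-6.367329)+3/4·20.360527≈13.360196
n=5: y≈13.360196, sp=2, e=sp−y≈-11.360196; I≈-1.227652, D=e−e_prev≈-19.727525; u=0·(-11.360196)+1/4·(-1.227652)+3/2·(-19.727525)≈-29.898201; next y=3/10·13.360196+3/4·(-29.898201)≈-18.415592
n=6: y≈-18.415592, sp=2, e=sp−y≈20.415592; I≈19.187940, D=e−e_prev≈31.775788; u=0·20.415592+1/4·19.187940+3/2·31.775788≈52.460667; next y=3/10·(-18.415592)+3/4·52.460667≈33.820823
n=7: y≈33.820823, sp=2, e=sp−y≈-31.820823; I≈-12.632883, D=e−e_prev≈-52.236415; u=0·(-31.820823)+1/4·(-12.632883)+3/2·(-52.236415)≈-81.512843; next y=3/10·33.820823+3/4·(-81.512843)≈-50.988385

0 2 3.500 0.000
1 2 -3.594 2.625
2 2 8.120 -1.908
3 2 -10.697 5.518
4 2 20.361 -6.367
5 2 -29.898 13.360
6 2 52.461 -18.416
7 2 -81.513 33.821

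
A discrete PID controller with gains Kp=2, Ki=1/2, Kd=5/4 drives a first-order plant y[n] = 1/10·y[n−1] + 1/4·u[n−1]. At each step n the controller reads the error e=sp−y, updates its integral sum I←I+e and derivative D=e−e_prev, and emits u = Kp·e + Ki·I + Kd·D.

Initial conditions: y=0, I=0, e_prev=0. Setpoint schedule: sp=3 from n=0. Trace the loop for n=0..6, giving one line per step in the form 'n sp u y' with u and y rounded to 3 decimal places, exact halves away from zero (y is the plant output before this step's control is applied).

(exact arithmetic carried between steps; '≈' marks a value shown rounded to 6 d.p. or computed from one; I and e_prev carry over from the previous line; the table rounds u and y to 3 d.p., halves away from zero)
n=0: y=0, sp=3, e=sp−y=3; I=3, D=e−e_prev=3; u=2·3+1/2·3+5/4·3=11.25; next y=1/10·0+1/4·11.25=2.8125
n=1: y=2.8125, sp=3, e=sp−y=0.1875; I=3.1875, D=e−e_prev=-2.8125; u=2·0.1875+1/2·3.1875+5/4·(-2.8125)=-1.546875; next y=1/10·2.8125+1/4·(-1.546875)≈-0.105469
n=2: y≈-0.105469, sp=3, e=sp−y≈3.105469; I≈6.292969, D=e−e_prev≈2.917969; u=2·3.105469+1/2·6.292969+5/4·2.917969≈13.004883; next y=1/10·(-0.105469)+1/4·13.004883≈3.240674
n=3: y≈3.240674, sp=3, e=sp−y≈-0.240674; I≈6.052295, D=e−e_prev≈-3.346143; u=2·(-0.240674)+1/2·6.052295+5/4·(-3.346143)≈-1.637878; next y=1/10·3.240674+1/4·(-1.637878)≈-0.085402
n=4: y≈-0.085402, sp=3, e=sp−y≈3.085402; I≈9.137697, D=e−e_prev≈3.326076; u=2·3.085402+1/2·9.137697+5/4·3.326076≈14.897248; next y=1/10·(-0.085402)+1/4·14.897248≈3.715772
n=5: y≈3.715772, sp=3, e=sp−y≈-0.715772; I≈8.421925, D=e−e_prev≈-3.801174; u=2·(-0.715772)+1/2·8.421925+5/4·(-3.801174)≈-1.972048; next y=1/10·3.715772+1/4·(-1.972048)≈-0.121435
n=6: y≈-0.121435, sp=3, e=sp−y≈3.121435; I≈11.543360, D=e−e_prev≈3.837207; u=2·3.121435+1/2·11.543360+5/4·3.837207≈16.811058; next y=1/10·(-0.121435)+1/4·16.811058≈4.190621

0 3 11.250 0.000
1 3 -1.547 2.813
2 3 13.005 -0.105
3 3 -1.638 3.241
4 3 14.897 -0.085
5 3 -1.972 3.716
6 3 16.811 -0.121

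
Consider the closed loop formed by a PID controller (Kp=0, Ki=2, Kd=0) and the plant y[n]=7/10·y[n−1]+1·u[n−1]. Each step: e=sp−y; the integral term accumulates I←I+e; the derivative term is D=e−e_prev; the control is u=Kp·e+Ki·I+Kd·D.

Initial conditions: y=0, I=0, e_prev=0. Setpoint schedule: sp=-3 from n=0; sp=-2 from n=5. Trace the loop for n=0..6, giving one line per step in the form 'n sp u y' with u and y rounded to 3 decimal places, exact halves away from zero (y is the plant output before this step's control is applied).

(exact arithmetic carried between steps; '≈' marks a value shown rounded to 6 d.p. or computed from one; I and e_prev carry over from the previous line; the table rounds u and y to 3 d.p., halves away from zero)
n=0: y=0, sp=-3, e=sp−y=-3; I=-3, D=e−e_prev=-3; u=0·(-3)+2·(-3)+0·(-3)=-6; next y=7/10·0+1·(-6)=-6
n=1: y=-6, sp=-3, e=sp−y=3; I=0, D=e−e_prev=6; u=0·3+2·0+0·6=0; next y=7/10·(-6)+1·0=-4.2
n=2: y=-4.2, sp=-3, e=sp−y=1.2; I=1.2, D=e−e_prev=-1.8; u=0·1.2+2·1.2+0·(-1.8)=2.4; next y=7/10·(-4.2)+1·2.4=-0.54
n=3: y=-0.54, sp=-3, e=sp−y=-2.46; I=-1.26, D=e−e_prev=-3.66; u=0·(-2.46)+2·(-1.26)+0·(-3.66)=-2.52; next y=7/10·(-0.54)+1·(-2.52)=-2.898
n=4: y=-2.898, sp=-3, e=sp−y=-0.102; I=-1.362, D=e−e_prev=2.358; u=0·(-0.102)+2·(-1.362)+0·2.358=-2.724; next y=7/10·(-2.898)+1·(-2.724)=-4.7526
n=5: y=-4.7526, sp=-2, e=sp−y=2.7526; I=1.3906, D=e−e_prev=2.8546; u=0·2.7526+2·1.3906+0·2.8546=2.7812; next y=7/10·(-4.7526)+1·2.7812=-0.54562
n=6: y=-0.54562, sp=-2, e=sp−y=-1.45438; I=-0.06378, D=e−e_prev=-4.20698; u=0·(-1.45438)+2·(-0.06378)+0·(-4.20698)=-0.12756; next y=7/10·(-0.54562)+1·(-0.12756)=-0.509494

0 -3 -6.000 0.000
1 -3 0.000 -6.000
2 -3 2.400 -4.200
3 -3 -2.520 -0.540
4 -3 -2.724 -2.898
5 -2 2.781 -4.753
6 -2 -0.128 -0.546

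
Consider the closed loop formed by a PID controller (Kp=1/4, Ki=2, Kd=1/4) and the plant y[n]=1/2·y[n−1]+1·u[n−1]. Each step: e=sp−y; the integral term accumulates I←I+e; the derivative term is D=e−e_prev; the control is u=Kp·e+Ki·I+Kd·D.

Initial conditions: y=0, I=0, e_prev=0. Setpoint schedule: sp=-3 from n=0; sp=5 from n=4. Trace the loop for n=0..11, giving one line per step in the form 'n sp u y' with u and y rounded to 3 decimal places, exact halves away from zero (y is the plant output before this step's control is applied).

0 -3 -7.500 0.000
1 -3 6.000 -7.500
2 -3 -11.250 2.250
3 -3 11.625 -10.125
4 5 1.063 6.563
5 5 5.656 4.344
6 5 -2.297 7.828
7 5 8.445 1.617
8 5 -5.434 9.254
9 5 13.119 -0.807
10 5 -11.589 12.716
11 5 21.227 -5.231

(exact arithmetic carried between steps; '≈' marks a value shown rounded to 6 d.p. or computed from one; I and e_prev carry over from the previous line; the table rounds u and y to 3 d.p., halves away from zero)
n=0: y=0, sp=-3, e=sp−y=-3; I=-3, D=e−e_prev=-3; u=1/4·(-3)+2·(-3)+1/4·(-3)=-7.5; next y=1/2·0+1·(-7.5)=-7.5
n=1: y=-7.5, sp=-3, e=sp−y=4.5; I=1.5, D=e−e_prev=7.5; u=1/4·4.5+2·1.5+1/4·7.5=6; next y=1/2·(-7.5)+1·6=2.25
n=2: y=2.25, sp=-3, e=sp−y=-5.25; I=-3.75, D=e−e_prev=-9.75; u=1/4·(-5.25)+2·(-3.75)+1/4·(-9.75)=-11.25; next y=1/2·2.25+1·(-11.25)=-10.125
n=3: y=-10.125, sp=-3, e=sp−y=7.125; I=3.375, D=e−e_prev=12.375; u=1/4·7.125+2·3.375+1/4·12.375=11.625; next y=1/2·(-10.125)+1·11.625=6.5625
n=4: y=6.5625, sp=5, e=sp−y=-1.5625; I=1.8125, D=e−e_prev=-8.6875; u=1/4·(-1.5625)+2·1.8125+1/4·(-8.6875)=1.0625; next y=1/2·6.5625+1·1.0625=4.34375
n=5: y=4.34375, sp=5, e=sp−y=0.65625; I=2.46875, D=e−e_prev=2.21875; u=1/4·0.65625+2·2.46875+1/4·2.21875=5.65625; next y=1/2·4.34375+1·5.65625=7.828125
n=6: y=7.828125, sp=5, e=sp−y=-2.828125; I=-0.359375, D=e−e_prev=-3.484375; u=1/4·(-2.828125)+2·(-0.359375)+1/4·(-3.484375)=-2.296875; next y=1/2·7.828125+1·(-2.296875)≈1.617188
n=7: y≈1.617188, sp=5, e=sp−y≈3.382813; I≈3.023438, D=e−e_prev≈6.210938; u=1/4·3.382813+2·3.023438+1/4·6.210938≈8.445313; next y=1/2·1.617188+1·8.445313≈9.253906
n=8: y≈9.253906, sp=5, e=sp−y≈-4.253906; I≈-1.230469, D=e−e_prev≈-7.636719; u=1/4·(-4.253906)+2·(-1.230469)+1/4·(-7.636719)≈-5.433594; next y=1/2·9.253906+1·(-5.433594)≈-0.806641
n=9: y≈-0.806641, sp=5, e=sp−y≈5.806641; I≈4.576172, D=e−e_prev≈10.060547; u=1/4·5.806641+2·4.576172+1/4·10.060547≈13.119141; next y=1/2·(-0.806641)+1·13.119141≈12.715820
n=10: y≈12.715820, sp=5, e=sp−y≈-7.715820; I≈-3.139648, D=e−e_prev≈-13.522461; u=1/4·(-7.715820)+2·(-3.139648)+1/4·(-13.522461)≈-11.588867; next y=1/2·12.715820+1·(-11.588867)≈-5.230957
n=11: y≈-5.230957, sp=5, e=sp−y≈10.230957; I≈7.091309, D=e−e_prev≈17.946777; u=1/4·10.230957+2·7.091309+1/4·17.946777≈21.227051; next y=1/2·(-5.230957)+1·21.227051≈18.611572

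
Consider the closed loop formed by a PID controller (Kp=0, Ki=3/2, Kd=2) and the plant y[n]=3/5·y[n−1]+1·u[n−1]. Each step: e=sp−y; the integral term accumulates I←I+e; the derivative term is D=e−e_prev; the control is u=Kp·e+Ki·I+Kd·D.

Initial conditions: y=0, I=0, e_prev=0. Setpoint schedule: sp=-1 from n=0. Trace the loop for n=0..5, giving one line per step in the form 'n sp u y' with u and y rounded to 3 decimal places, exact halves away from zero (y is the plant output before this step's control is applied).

0 -1 -3.500 0.000
1 -1 9.250 -3.500
2 -1 -31.275 7.150
3 -1 97.273 -26.985
4 -1 -310.253 81.082
5 -1 982.157 -261.604

(exact arithmetic carried between steps; '≈' marks a value shown rounded to 6 d.p. or computed from one; I and e_prev carry over from the previous line; the table rounds u and y to 3 d.p., halves away from zero)
n=0: y=0, sp=-1, e=sp−y=-1; I=-1, D=e−e_prev=-1; u=0·(-1)+3/2·(-1)+2·(-1)=-3.5; next y=3/5·0+1·(-3.5)=-3.5
n=1: y=-3.5, sp=-1, e=sp−y=2.5; I=1.5, D=e−e_prev=3.5; u=0·2.5+3/2·1.5+2·3.5=9.25; next y=3/5·(-3.5)+1·9.25=7.15
n=2: y=7.15, sp=-1, e=sp−y=-8.15; I=-6.65, D=e−e_prev=-10.65; u=0·(-8.15)+3/2·(-6.65)+2·(-10.65)=-31.275; next y=3/5·7.15+1·(-31.275)=-26.985
n=3: y=-26.985, sp=-1, e=sp−y=25.985; I=19.335, D=e−e_prev=34.135; u=0·25.985+3/2·19.335+2·34.135=97.2725; next y=3/5·(-26.985)+1·97.2725=81.0815
n=4: y=81.0815, sp=-1, e=sp−y=-82.0815; I=-62.7465, D=e−e_prev=-108.0665; u=0·(-82.0815)+3/2·(-62.7465)+2·(-108.0665)=-310.25275; next y=3/5·81.0815+1·(-310.25275)=-261.60385
n=5: y=-261.60385, sp=-1, e=sp−y=260.60385; I=197.85735, D=e−e_prev=342.68535; u=0·260.60385+3/2·197.85735+2·342.68535=982.156725; next y=3/5·(-261.60385)+1·982.156725=825.194415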